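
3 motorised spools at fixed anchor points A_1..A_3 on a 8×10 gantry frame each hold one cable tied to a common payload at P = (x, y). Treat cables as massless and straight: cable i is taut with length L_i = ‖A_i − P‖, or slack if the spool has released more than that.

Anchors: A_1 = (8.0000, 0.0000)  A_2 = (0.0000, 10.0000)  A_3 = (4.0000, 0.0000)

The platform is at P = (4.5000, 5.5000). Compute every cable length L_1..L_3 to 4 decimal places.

(6.5192, 6.3640, 5.5227)

cable 1: Δx=3.5000, Δy=-5.5000; L_1 = √(Δx²+Δy²) = 6.5192
cable 2: Δx=-4.5000, Δy=4.5000; L_2 = √(Δx²+Δy²) = 6.3640
cable 3: Δx=-0.5000, Δy=-5.5000; L_3 = √(Δx²+Δy²) = 5.5227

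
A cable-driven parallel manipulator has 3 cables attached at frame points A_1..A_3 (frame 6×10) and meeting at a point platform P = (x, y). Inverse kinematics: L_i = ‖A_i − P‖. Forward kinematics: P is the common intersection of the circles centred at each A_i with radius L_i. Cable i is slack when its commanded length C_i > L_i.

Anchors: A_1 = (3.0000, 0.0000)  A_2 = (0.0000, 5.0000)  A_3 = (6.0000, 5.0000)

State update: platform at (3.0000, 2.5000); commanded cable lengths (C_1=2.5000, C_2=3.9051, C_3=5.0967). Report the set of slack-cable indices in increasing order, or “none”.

3

i=1: geometric 2.5000 vs commanded 2.5000 ⇒ taut
i=2: geometric 3.9051 vs commanded 3.9051 ⇒ taut
i=3: geometric 3.9051 vs commanded 5.0967 ⇒ slack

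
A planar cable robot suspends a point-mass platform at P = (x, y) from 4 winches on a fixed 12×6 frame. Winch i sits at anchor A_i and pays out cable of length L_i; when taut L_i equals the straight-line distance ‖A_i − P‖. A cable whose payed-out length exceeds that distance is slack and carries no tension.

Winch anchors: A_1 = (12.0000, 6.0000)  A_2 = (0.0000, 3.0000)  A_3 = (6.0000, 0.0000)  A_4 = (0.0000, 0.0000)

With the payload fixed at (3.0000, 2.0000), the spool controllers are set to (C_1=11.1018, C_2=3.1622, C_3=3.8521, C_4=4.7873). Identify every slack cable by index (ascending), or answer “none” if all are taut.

1, 3, 4

i=1: geometric 9.8489 vs commanded 11.1018 ⇒ slack
i=2: geometric 3.1623 vs commanded 3.1622 ⇒ taut
i=3: geometric 3.6056 vs commanded 3.8521 ⇒ slack
i=4: geometric 3.6056 vs commanded 4.7873 ⇒ slack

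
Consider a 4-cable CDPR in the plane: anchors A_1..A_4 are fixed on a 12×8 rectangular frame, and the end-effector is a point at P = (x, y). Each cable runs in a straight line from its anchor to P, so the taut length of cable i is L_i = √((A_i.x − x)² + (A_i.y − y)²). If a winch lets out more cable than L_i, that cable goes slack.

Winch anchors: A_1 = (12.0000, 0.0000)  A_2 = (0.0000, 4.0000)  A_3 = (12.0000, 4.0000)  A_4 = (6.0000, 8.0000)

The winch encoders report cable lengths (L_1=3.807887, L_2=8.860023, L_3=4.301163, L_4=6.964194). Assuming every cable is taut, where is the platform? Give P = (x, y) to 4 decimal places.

each cable: (A_i−P)·(A_i−P) = L_i²; let k_i = ‖A_i‖²−L_i²
k_1 = 144.0000+0.0000−14.5000 = 129.5000
row 1: 24.0000x − 8.0000y = 192.0000  (k_2=-62.5000)
row 2: 0.0000x − 8.0000y = -12.0000  (k_3=141.5000)
row 3: 12.0000x − 16.0000y = 78.0000  (k_4=51.5000)
Cramer on rows 1–2 → x = 8.5000, y = 1.5000
check cable 4: ‖A_4−P‖² = 48.5000 ≈ L_4² = 48.5000 ✓

(8.5000, 1.5000)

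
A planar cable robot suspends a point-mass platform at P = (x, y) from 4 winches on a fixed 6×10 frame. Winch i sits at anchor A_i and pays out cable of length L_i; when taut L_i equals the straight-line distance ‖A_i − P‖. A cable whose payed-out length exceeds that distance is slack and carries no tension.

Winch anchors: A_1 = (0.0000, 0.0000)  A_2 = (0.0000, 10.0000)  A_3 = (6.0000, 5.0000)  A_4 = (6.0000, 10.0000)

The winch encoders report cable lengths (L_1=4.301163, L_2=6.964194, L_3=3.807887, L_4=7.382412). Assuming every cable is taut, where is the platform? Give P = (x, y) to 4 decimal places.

circle eqns → linear via eq_j − eq_1; set k_j = A_j·A_j − L_j²
k_1 = 0.0000+0.0000−18.5000 = -18.5000
0.0000·x − 20.0000·y = k_1−k_2 = -70.0000
-12.0000·x − 10.0000·y = k_1−k_3 = -65.0000
-12.0000·x − 20.0000·y = k_1−k_4 = -100.0000
solve first two rows → x=2.5000, y=3.5000
check cable 4: ‖A_4−P‖² = 54.5000 ≈ L_4² = 54.5000 ✓

(2.5000, 3.5000)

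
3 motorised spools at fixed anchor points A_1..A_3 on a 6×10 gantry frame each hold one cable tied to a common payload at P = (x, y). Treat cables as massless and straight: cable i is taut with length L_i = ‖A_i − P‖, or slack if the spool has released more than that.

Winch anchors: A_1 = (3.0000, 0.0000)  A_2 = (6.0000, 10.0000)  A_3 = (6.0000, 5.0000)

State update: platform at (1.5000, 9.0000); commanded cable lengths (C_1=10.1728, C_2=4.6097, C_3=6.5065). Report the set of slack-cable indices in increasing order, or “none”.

cable 1: √((1.5000)²+(-9.0000)²)=9.1241, C_1=10.1728: slack
cable 2: √((4.5000)²+(1.0000)²)=4.6098, C_2=4.6097: taut
cable 3: √((4.5000)²+(-4.0000)²)=6.0208, C_3=6.5065: slack

1, 3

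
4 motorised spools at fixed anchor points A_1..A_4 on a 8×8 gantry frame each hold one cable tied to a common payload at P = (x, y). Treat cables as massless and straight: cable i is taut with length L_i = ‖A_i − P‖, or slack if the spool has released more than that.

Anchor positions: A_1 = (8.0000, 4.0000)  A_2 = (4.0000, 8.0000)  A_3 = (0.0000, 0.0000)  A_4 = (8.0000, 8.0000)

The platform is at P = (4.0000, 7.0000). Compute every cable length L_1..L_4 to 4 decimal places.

cable 1: Δx=4.0000, Δy=-3.0000; L_1 = √(Δx²+Δy²) = 5.0000
cable 2: Δx=0.0000, Δy=1.0000; L_2 = √(Δx²+Δy²) = 1.0000
cable 3: Δx=-4.0000, Δy=-7.0000; L_3 = √(Δx²+Δy²) = 8.0623
cable 4: Δx=4.0000, Δy=1.0000; L_4 = √(Δx²+Δy²) = 4.1231

(5.0000, 1.0000, 8.0623, 4.1231)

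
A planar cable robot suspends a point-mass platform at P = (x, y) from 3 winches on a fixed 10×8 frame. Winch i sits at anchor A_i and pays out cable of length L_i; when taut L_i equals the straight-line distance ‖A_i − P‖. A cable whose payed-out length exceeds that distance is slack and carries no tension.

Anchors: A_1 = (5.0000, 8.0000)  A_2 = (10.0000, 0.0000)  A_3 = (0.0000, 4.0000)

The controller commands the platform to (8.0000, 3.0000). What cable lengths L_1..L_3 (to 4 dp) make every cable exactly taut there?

(5.8310, 3.6056, 8.0623)

L_1: Δ = A_1−P = (-3.0000, 5.0000) → ‖Δ‖ = √34.0000 = 5.8310
L_2: Δ = A_2−P = (2.0000, -3.0000) → ‖Δ‖ = √13.0000 = 3.6056
L_3: Δ = A_3−P = (-8.0000, 1.0000) → ‖Δ‖ = √65.0000 = 8.0623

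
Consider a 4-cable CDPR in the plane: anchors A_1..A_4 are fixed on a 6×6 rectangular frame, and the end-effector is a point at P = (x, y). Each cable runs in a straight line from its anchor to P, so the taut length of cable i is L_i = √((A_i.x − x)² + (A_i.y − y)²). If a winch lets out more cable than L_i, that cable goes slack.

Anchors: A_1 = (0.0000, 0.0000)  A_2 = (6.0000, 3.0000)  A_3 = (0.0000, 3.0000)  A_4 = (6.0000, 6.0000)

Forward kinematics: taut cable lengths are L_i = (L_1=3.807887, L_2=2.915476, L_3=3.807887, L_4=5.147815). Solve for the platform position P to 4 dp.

(3.5000, 1.5000)

circle eqns → linear via eq_j − eq_1; set c_j = A_j·A_j − L_j²
c_1 = 0.0000+0.0000−14.5000 = -14.5000
-12.0000·x − 6.0000·y = c_1−c_2 = -51.0000
0.0000·x − 6.0000·y = c_1−c_3 = -9.0000
-12.0000·x − 12.0000·y = c_1−c_4 = -60.0000
solve first two rows → x=3.5000, y=1.5000
check cable 4: ‖A_4−P‖² = 26.5000 ≈ L_4² = 26.5000 ✓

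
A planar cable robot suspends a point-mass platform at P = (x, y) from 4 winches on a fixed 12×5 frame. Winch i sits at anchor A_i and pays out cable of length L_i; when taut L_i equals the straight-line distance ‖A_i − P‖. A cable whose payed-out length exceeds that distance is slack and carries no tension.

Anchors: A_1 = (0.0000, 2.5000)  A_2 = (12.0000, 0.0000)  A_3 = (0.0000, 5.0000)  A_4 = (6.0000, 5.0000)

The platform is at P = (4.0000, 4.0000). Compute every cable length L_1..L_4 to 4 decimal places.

cable 1: Δx=-4.0000, Δy=-1.5000; L_1 = √(Δx²+Δy²) = 4.2720
cable 2: Δx=8.0000, Δy=-4.0000; L_2 = √(Δx²+Δy²) = 8.9443
cable 3: Δx=-4.0000, Δy=1.0000; L_3 = √(Δx²+Δy²) = 4.1231
cable 4: Δx=2.0000, Δy=1.0000; L_4 = √(Δx²+Δy²) = 2.2361

(4.2720, 8.9443, 4.1231, 2.2361)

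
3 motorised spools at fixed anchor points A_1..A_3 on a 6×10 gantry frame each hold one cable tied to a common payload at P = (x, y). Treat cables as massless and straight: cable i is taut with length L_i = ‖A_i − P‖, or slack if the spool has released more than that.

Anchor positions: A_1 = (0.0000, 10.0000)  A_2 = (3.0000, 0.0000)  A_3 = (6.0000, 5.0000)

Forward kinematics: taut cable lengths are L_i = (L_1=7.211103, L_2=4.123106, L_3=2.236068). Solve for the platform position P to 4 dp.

expand ‖A_i−P‖²=L_i² and subtract eq 1 (k_i ≔ ‖A_i‖²−L_i²)
k_1 = 0.0000+100.0000−52.0000 = 48.0000
eq1−eq2 → [-6.0000  20.0000]·P = 56.0000
eq1−eq3 → [-12.0000  10.0000]·P = -8.0000
2×2 solve → P = (4.0000, 4.0000)

(4.0000, 4.0000)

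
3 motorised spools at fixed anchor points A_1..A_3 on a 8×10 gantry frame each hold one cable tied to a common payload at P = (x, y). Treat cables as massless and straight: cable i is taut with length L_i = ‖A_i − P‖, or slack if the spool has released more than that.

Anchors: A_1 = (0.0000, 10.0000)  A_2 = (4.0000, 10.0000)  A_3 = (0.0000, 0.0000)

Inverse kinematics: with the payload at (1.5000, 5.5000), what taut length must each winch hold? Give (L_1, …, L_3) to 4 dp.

L_1 = √((0.0000−1.5000)² + (10.0000−5.5000)²) = 4.7434
L_2 = √((4.0000−1.5000)² + (10.0000−5.5000)²) = 5.1478
L_3 = √((0.0000−1.5000)² + (0.0000−5.5000)²) = 5.7009

(4.7434, 5.1478, 5.7009)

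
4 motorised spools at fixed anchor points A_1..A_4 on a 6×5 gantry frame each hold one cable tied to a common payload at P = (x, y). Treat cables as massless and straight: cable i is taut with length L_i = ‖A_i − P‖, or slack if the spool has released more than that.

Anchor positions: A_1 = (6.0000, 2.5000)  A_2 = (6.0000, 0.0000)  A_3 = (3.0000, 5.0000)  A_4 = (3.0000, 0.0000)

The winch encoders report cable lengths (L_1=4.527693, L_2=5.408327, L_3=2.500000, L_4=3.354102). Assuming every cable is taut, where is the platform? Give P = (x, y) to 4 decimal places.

each cable: (A_i−P)·(A_i−P) = L_i²; let c_i = ‖A_i‖²−L_i²
c_1 = 36.0000+6.2500−20.5000 = 21.7500
row 1: 0.0000x + 5.0000y = 15.0000  (c_2=6.7500)
row 2: 6.0000x − 5.0000y = -6.0000  (c_3=27.7500)
row 3: 6.0000x + 5.0000y = 24.0000  (c_4=-2.2500)
Cramer on rows 1–2 → x = 1.5000, y = 3.0000
check cable 4: ‖A_4−P‖² = 11.2500 ≈ L_4² = 11.2500 ✓

(1.5000, 3.0000)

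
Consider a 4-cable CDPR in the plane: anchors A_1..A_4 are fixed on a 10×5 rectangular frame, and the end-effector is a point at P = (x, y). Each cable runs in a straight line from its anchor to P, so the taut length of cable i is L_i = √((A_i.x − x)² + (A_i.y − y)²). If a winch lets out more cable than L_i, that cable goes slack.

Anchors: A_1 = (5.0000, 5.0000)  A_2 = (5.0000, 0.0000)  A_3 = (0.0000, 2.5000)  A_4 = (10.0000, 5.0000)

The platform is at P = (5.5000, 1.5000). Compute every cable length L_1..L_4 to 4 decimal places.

L_1: Δ = A_1−P = (-0.5000, 3.5000) → ‖Δ‖ = √12.5000 = 3.5355
L_2: Δ = A_2−P = (-0.5000, -1.5000) → ‖Δ‖ = √2.5000 = 1.5811
L_3: Δ = A_3−P = (-5.5000, 1.0000) → ‖Δ‖ = √31.2500 = 5.5902
L_4: Δ = A_4−P = (4.5000, 3.5000) → ‖Δ‖ = √32.5000 = 5.7009

(3.5355, 1.5811, 5.5902, 5.7009)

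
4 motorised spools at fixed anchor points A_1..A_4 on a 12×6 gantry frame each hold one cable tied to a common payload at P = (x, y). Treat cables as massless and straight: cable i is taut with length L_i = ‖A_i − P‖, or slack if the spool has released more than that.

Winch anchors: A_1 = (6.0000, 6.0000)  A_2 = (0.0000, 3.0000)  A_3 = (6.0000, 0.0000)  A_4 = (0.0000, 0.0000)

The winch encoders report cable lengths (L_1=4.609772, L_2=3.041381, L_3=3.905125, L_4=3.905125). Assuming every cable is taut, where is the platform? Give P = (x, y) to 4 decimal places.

(3.0000, 2.5000)

each cable: (A_i−P)·(A_i−P) = L_i²; let c_i = ‖A_i‖²−L_i²
c_1 = 36.0000+36.0000−21.2500 = 50.7500
row 1: 12.0000x + 6.0000y = 51.0000  (c_2=-0.2500)
row 2: 0.0000x + 12.0000y = 30.0000  (c_3=20.7500)
row 3: 12.0000x + 12.0000y = 66.0000  (c_4=-15.2500)
Cramer on rows 1–2 → x = 3.0000, y = 2.5000
check cable 4: ‖A_4−P‖² = 15.2500 ≈ L_4² = 15.2500 ✓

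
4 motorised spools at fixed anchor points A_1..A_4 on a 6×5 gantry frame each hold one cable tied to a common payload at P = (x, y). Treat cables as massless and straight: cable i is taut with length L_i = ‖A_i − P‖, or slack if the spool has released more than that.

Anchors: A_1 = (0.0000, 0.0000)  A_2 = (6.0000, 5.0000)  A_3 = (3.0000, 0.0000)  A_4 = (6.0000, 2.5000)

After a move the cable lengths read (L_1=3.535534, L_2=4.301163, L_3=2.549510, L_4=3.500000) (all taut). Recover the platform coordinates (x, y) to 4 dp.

each cable: (A_i−P)·(A_i−P) = L_i²; let q_i = ‖A_i‖²−L_i²
q_1 = 0.0000+0.0000−12.5000 = -12.5000
row 1: -12.0000x − 10.0000y = -55.0000  (q_2=42.5000)
row 2: -6.0000x + 0.0000y = -15.0000  (q_3=2.5000)
row 3: -12.0000x − 5.0000y = -42.5000  (q_4=30.0000)
Cramer on rows 1–2 → x = 2.5000, y = 2.5000
check cable 4: ‖A_4−P‖² = 12.2500 ≈ L_4² = 12.2500 ✓

(2.5000, 2.5000)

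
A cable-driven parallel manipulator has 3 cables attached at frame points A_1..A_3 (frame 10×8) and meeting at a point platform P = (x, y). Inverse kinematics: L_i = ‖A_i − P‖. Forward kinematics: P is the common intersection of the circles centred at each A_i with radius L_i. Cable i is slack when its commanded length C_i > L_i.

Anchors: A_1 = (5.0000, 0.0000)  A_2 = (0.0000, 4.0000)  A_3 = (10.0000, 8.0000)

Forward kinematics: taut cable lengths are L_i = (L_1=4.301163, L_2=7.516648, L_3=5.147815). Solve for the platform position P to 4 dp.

each cable: (A_i−P)·(A_i−P) = L_i²; let c_i = ‖A_i‖²−L_i²
c_1 = 25.0000+0.0000−18.5000 = 6.5000
row 1: 10.0000x − 8.0000y = 47.0000  (c_2=-40.5000)
row 2: -10.0000x − 16.0000y = -131.0000  (c_3=137.5000)
Cramer on rows 1–2 → x = 7.5000, y = 3.5000

(7.5000, 3.5000)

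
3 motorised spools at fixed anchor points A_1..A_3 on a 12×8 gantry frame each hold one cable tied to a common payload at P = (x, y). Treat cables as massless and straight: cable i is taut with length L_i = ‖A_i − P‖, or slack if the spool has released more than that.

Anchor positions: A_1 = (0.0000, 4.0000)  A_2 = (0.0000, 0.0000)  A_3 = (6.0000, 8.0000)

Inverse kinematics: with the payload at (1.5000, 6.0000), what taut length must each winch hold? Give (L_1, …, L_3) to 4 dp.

(2.5000, 6.1847, 4.9244)

cable 1: Δx=-1.5000, Δy=-2.0000; L_1 = √(Δx²+Δy²) = 2.5000
cable 2: Δx=-1.5000, Δy=-6.0000; L_2 = √(Δx²+Δy²) = 6.1847
cable 3: Δx=4.5000, Δy=2.0000; L_3 = √(Δx²+Δy²) = 4.9244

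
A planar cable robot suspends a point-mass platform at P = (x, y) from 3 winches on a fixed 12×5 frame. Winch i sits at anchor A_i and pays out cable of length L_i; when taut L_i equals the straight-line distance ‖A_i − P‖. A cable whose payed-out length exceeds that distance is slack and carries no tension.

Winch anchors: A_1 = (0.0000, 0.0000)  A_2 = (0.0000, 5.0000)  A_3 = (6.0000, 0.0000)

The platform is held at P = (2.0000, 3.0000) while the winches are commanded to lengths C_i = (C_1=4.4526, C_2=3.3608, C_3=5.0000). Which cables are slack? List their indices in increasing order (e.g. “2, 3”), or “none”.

1, 2

i=1: geometric 3.6056 vs commanded 4.4526 ⇒ slack
i=2: geometric 2.8284 vs commanded 3.3608 ⇒ slack
i=3: geometric 5.0000 vs commanded 5.0000 ⇒ taut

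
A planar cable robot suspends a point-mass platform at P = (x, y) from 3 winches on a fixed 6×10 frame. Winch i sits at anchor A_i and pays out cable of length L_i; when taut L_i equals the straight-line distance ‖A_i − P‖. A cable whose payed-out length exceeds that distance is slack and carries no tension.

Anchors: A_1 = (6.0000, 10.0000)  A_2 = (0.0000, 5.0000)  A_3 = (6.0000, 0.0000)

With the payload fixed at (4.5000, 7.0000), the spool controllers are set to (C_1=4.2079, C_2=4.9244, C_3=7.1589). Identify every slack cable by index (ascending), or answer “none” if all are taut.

1

i=1: geometric 3.3541 vs commanded 4.2079 ⇒ slack
i=2: geometric 4.9244 vs commanded 4.9244 ⇒ taut
i=3: geometric 7.1589 vs commanded 7.1589 ⇒ taut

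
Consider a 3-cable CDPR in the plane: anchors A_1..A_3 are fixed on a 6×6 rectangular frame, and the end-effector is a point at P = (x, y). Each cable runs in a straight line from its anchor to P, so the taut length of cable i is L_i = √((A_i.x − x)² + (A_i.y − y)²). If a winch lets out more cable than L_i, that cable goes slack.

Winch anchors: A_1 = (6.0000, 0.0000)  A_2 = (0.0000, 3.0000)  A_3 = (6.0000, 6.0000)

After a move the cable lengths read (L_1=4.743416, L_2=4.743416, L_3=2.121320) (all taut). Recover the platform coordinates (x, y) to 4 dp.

each cable: (A_i−P)·(A_i−P) = L_i²; let k_i = ‖A_i‖²−L_i²
k_1 = 36.0000+0.0000−22.5000 = 13.5000
row 1: 12.0000x − 6.0000y = 27.0000  (k_2=-13.5000)
row 2: 0.0000x − 12.0000y = -54.0000  (k_3=67.5000)
Cramer on rows 1–2 → x = 4.5000, y = 4.5000

(4.5000, 4.5000)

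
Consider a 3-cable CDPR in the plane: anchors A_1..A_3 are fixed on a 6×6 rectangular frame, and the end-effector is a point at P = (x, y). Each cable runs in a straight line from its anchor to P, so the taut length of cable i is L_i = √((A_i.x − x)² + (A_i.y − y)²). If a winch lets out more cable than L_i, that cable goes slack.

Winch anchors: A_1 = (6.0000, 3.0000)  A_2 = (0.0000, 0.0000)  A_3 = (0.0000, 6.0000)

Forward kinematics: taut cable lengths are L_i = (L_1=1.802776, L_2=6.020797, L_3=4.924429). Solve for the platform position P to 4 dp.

each cable: (A_i−P)·(A_i−P) = L_i²; let c_i = ‖A_i‖²−L_i²
c_1 = 36.0000+9.0000−3.2500 = 41.7500
row 1: 12.0000x + 6.0000y = 78.0000  (c_2=-36.2500)
row 2: 12.0000x − 6.0000y = 30.0000  (c_3=11.7500)
Cramer on rows 1–2 → x = 4.5000, y = 4.0000

(4.5000, 4.0000)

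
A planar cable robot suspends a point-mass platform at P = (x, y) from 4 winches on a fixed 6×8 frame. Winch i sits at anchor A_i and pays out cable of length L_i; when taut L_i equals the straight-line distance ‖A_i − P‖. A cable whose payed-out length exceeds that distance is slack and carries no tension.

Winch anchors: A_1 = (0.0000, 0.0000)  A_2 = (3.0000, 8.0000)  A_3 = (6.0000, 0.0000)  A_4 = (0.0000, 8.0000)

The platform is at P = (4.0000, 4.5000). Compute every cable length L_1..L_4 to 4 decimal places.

L_1 = √((0.0000−4.0000)² + (0.0000−4.5000)²) = 6.0208
L_2 = √((3.0000−4.0000)² + (8.0000−4.5000)²) = 3.6401
L_3 = √((6.0000−4.0000)² + (0.0000−4.5000)²) = 4.9244
L_4 = √((0.0000−4.0000)² + (8.0000−4.5000)²) = 5.3151

(6.0208, 3.6401, 4.9244, 5.3151)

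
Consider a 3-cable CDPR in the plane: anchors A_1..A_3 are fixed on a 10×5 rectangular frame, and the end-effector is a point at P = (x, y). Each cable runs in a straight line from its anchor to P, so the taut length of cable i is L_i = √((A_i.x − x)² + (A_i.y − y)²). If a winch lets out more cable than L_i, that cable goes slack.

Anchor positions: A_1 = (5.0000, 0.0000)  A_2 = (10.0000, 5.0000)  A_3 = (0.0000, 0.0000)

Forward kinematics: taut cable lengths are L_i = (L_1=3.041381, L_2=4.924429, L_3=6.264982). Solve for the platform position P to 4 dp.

circle eqns → linear via eq_j − eq_1; set q_j = A_j·A_j − L_j²
q_1 = 25.0000+0.0000−9.2500 = 15.7500
-10.0000·x − 10.0000·y = q_1−q_2 = -85.0000
10.0000·x + 0.0000·y = q_1−q_3 = 55.0000
solve first two rows → x=5.5000, y=3.0000

(5.5000, 3.0000)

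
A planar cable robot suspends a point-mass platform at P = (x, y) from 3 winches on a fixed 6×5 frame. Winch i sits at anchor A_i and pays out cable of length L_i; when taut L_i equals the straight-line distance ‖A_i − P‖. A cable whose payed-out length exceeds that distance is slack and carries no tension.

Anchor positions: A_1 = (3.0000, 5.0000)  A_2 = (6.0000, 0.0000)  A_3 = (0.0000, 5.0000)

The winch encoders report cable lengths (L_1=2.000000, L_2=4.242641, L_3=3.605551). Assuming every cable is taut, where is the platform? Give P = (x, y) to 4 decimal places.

(3.0000, 3.0000)

expand ‖A_i−P‖²=L_i² and subtract eq 1 (q_i ≔ ‖A_i‖²−L_i²)
q_1 = 9.0000+25.0000−4.0000 = 30.0000
eq1−eq2 → [-6.0000  10.0000]·P = 12.0000
eq1−eq3 → [6.0000  0.0000]·P = 18.0000
2×2 solve → P = (3.0000, 3.0000)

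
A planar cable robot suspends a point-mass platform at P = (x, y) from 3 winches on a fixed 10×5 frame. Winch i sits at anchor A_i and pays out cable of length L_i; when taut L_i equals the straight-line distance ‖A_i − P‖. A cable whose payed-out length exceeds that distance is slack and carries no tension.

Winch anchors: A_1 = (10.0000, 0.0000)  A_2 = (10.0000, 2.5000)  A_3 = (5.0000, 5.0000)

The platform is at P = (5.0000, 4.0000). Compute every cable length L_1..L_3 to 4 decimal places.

(6.4031, 5.2202, 1.0000)

cable 1: Δx=5.0000, Δy=-4.0000; L_1 = √(Δx²+Δy²) = 6.4031
cable 2: Δx=5.0000, Δy=-1.5000; L_2 = √(Δx²+Δy²) = 5.2202
cable 3: Δx=0.0000, Δy=1.0000; L_3 = √(Δx²+Δy²) = 1.0000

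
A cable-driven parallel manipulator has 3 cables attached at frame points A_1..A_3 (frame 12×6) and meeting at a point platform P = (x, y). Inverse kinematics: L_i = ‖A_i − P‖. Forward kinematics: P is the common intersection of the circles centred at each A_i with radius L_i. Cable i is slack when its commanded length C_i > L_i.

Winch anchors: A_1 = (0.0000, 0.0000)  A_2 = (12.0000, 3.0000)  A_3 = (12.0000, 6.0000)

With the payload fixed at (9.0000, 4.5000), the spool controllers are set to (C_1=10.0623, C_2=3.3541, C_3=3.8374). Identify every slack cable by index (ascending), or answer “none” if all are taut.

cable 1: L_1 = ‖A_1−P‖ = 10.0623;  C_1 = 10.0623 → taut
cable 2: L_2 = ‖A_2−P‖ = 3.3541;  C_2 = 3.3541 → taut
cable 3: L_3 = ‖A_3−P‖ = 3.3541;  C_3 = 3.8374 → slack

3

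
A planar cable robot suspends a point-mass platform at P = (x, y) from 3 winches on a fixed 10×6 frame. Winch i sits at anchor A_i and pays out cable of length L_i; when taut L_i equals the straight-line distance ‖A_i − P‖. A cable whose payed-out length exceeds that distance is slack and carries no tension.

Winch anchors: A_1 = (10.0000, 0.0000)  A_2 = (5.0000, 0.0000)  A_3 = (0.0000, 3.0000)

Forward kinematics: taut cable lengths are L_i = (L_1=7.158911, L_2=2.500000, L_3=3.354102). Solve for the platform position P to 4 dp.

(3.0000, 1.5000)

each cable: (A_i−P)·(A_i−P) = L_i²; let q_i = ‖A_i‖²−L_i²
q_1 = 100.0000+0.0000−51.2500 = 48.7500
row 1: 10.0000x + 0.0000y = 30.0000  (q_2=18.7500)
row 2: 20.0000x − 6.0000y = 51.0000  (q_3=-2.2500)
Cramer on rows 1–2 → x = 3.0000, y = 1.5000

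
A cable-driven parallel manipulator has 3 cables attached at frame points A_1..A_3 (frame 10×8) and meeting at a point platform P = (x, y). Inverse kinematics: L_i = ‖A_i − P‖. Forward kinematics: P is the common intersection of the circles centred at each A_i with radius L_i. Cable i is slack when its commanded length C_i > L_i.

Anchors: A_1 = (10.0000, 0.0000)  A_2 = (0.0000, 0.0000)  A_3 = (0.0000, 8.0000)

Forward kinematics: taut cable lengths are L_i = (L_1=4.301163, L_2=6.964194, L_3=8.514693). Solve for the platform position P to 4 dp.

circle eqns → linear via eq_j − eq_1; set c_j = A_j·A_j − L_j²
c_1 = 100.0000+0.0000−18.5000 = 81.5000
20.0000·x + 0.0000·y = c_1−c_2 = 130.0000
20.0000·x − 16.0000·y = c_1−c_3 = 90.0000
solve first two rows → x=6.5000, y=2.5000

(6.5000, 2.5000)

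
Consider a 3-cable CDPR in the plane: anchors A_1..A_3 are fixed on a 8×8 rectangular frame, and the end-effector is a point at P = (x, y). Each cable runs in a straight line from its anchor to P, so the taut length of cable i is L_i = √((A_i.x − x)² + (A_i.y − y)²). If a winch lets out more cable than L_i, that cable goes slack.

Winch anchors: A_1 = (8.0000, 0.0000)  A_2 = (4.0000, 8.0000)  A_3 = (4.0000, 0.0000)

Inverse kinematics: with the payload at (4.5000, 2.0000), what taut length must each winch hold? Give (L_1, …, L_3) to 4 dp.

cable 1: Δx=3.5000, Δy=-2.0000; L_1 = √(Δx²+Δy²) = 4.0311
cable 2: Δx=-0.5000, Δy=6.0000; L_2 = √(Δx²+Δy²) = 6.0208
cable 3: Δx=-0.5000, Δy=-2.0000; L_3 = √(Δx²+Δy²) = 2.0616

(4.0311, 6.0208, 2.0616)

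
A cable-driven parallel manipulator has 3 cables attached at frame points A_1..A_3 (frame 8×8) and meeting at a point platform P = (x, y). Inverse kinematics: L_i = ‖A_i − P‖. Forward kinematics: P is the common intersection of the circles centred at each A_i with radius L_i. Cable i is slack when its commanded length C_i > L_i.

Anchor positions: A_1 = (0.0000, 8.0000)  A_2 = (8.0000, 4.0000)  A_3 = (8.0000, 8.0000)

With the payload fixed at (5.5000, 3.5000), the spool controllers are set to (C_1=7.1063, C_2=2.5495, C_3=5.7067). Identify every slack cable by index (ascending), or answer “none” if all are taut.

i=1: geometric 7.1063 vs commanded 7.1063 ⇒ taut
i=2: geometric 2.5495 vs commanded 2.5495 ⇒ taut
i=3: geometric 5.1478 vs commanded 5.7067 ⇒ slack

3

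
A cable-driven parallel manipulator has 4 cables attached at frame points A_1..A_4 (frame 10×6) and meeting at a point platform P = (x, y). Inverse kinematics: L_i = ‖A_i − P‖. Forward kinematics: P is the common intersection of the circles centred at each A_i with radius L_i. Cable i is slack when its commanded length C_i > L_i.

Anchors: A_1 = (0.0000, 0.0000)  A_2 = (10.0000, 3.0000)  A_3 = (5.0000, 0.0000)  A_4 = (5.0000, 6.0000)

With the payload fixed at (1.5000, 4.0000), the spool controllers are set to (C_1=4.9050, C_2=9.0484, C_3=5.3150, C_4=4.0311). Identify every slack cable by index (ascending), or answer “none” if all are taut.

1, 2

cable 1: √((-1.5000)²+(-4.0000)²)=4.2720, C_1=4.9050: slack
cable 2: √((8.5000)²+(-1.0000)²)=8.5586, C_2=9.0484: slack
cable 3: √((3.5000)²+(-4.0000)²)=5.3151, C_3=5.3150: taut
cable 4: √((3.5000)²+(2.0000)²)=4.0311, C_4=4.0311: taut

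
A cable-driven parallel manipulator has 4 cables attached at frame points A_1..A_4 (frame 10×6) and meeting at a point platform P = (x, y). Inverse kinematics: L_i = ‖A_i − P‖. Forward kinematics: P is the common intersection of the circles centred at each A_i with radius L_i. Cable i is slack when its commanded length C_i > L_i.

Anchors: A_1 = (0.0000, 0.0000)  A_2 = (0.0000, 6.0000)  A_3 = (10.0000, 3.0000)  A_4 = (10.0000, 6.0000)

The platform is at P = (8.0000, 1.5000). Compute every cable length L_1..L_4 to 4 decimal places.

(8.1394, 9.1788, 2.5000, 4.9244)

cable 1: Δx=-8.0000, Δy=-1.5000; L_1 = √(Δx²+Δy²) = 8.1394
cable 2: Δx=-8.0000, Δy=4.5000; L_2 = √(Δx²+Δy²) = 9.1788
cable 3: Δx=2.0000, Δy=1.5000; L_3 = √(Δx²+Δy²) = 2.5000
cable 4: Δx=2.0000, Δy=4.5000; L_4 = √(Δx²+Δy²) = 4.9244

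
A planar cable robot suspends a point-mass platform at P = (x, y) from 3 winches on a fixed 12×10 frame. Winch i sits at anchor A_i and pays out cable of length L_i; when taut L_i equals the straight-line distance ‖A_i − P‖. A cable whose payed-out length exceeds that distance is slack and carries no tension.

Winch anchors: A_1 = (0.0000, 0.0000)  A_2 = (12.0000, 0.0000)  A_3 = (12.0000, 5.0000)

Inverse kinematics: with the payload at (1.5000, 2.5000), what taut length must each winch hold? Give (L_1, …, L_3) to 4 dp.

cable 1: Δx=-1.5000, Δy=-2.5000; L_1 = √(Δx²+Δy²) = 2.9155
cable 2: Δx=10.5000, Δy=-2.5000; L_2 = √(Δx²+Δy²) = 10.7935
cable 3: Δx=10.5000, Δy=2.5000; L_3 = √(Δx²+Δy²) = 10.7935

(2.9155, 10.7935, 10.7935)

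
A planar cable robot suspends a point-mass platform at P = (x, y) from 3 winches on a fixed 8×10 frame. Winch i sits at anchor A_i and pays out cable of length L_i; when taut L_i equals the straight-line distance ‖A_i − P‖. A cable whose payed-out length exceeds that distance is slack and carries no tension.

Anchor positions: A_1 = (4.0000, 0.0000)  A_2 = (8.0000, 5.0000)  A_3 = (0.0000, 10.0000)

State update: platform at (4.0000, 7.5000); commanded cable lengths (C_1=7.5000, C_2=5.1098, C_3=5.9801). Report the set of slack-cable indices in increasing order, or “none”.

cable 1: L_1 = ‖A_1−P‖ = 7.5000;  C_1 = 7.5000 → taut
cable 2: L_2 = ‖A_2−P‖ = 4.7170;  C_2 = 5.1098 → slack
cable 3: L_3 = ‖A_3−P‖ = 4.7170;  C_3 = 5.9801 → slack

2, 3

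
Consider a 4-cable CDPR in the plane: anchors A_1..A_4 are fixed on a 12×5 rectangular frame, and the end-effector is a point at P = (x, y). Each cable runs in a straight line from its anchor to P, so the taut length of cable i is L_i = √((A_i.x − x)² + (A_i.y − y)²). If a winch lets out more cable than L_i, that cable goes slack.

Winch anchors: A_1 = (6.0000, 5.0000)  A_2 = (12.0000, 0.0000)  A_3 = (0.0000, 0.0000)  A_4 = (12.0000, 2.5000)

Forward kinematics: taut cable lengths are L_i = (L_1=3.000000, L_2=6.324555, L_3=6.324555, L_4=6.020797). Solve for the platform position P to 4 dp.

each cable: (A_i−P)·(A_i−P) = L_i²; let c_i = ‖A_i‖²−L_i²
c_1 = 36.0000+25.0000−9.0000 = 52.0000
row 1: -12.0000x + 10.0000y = -52.0000  (c_2=104.0000)
row 2: 12.0000x + 10.0000y = 92.0000  (c_3=-40.0000)
row 3: -12.0000x + 5.0000y = -62.0000  (c_4=114.0000)
Cramer on rows 1–2 → x = 6.0000, y = 2.0000
check cable 4: ‖A_4−P‖² = 36.2500 ≈ L_4² = 36.2500 ✓

(6.0000, 2.0000)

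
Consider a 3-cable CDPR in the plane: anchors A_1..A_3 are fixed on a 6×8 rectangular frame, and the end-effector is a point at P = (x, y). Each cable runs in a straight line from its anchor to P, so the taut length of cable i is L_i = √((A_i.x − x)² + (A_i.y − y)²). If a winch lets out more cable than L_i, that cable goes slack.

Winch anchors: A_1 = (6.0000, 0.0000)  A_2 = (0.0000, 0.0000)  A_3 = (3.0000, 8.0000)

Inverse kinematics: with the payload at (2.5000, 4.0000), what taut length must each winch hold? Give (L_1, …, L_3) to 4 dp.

(5.3151, 4.7170, 4.0311)

L_1 = √((6.0000−2.5000)² + (0.0000−4.0000)²) = 5.3151
L_2 = √((0.0000−2.5000)² + (0.0000−4.0000)²) = 4.7170
L_3 = √((3.0000−2.5000)² + (8.0000−4.0000)²) = 4.0311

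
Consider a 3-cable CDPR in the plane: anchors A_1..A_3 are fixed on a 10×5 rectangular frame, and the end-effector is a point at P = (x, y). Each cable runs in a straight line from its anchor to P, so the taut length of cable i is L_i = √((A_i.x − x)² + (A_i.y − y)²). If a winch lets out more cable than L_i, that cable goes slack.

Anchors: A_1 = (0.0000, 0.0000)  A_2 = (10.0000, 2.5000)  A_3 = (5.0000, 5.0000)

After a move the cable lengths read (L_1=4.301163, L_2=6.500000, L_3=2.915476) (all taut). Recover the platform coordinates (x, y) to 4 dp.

(3.5000, 2.5000)

circle eqns → linear via eq_j − eq_1; set q_j = A_j·A_j − L_j²
q_1 = 0.0000+0.0000−18.5000 = -18.5000
-20.0000·x − 5.0000·y = q_1−q_2 = -82.5000
-10.0000·x − 10.0000·y = q_1−q_3 = -60.0000
solve first two rows → x=3.5000, y=2.5000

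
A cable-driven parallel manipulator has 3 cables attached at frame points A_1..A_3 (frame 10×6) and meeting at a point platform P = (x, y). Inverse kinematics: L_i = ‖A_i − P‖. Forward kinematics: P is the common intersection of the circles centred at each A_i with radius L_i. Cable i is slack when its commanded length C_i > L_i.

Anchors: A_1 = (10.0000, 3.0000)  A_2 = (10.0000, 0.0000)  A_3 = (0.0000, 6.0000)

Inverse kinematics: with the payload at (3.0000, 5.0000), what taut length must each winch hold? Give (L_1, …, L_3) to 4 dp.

L_1: Δ = A_1−P = (7.0000, -2.0000) → ‖Δ‖ = √53.0000 = 7.2801
L_2: Δ = A_2−P = (7.0000, -5.0000) → ‖Δ‖ = √74.0000 = 8.6023
L_3: Δ = A_3−P = (-3.0000, 1.0000) → ‖Δ‖ = √10.0000 = 3.1623

(7.2801, 8.6023, 3.1623)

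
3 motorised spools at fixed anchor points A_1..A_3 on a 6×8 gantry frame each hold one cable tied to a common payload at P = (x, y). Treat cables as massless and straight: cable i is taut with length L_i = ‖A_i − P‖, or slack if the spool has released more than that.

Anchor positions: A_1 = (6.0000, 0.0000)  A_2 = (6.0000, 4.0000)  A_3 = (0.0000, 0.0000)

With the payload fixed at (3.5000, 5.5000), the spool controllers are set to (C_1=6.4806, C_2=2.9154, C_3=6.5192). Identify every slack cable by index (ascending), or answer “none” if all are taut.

1

i=1: geometric 6.0415 vs commanded 6.4806 ⇒ slack
i=2: geometric 2.9155 vs commanded 2.9154 ⇒ taut
i=3: geometric 6.5192 vs commanded 6.5192 ⇒ taut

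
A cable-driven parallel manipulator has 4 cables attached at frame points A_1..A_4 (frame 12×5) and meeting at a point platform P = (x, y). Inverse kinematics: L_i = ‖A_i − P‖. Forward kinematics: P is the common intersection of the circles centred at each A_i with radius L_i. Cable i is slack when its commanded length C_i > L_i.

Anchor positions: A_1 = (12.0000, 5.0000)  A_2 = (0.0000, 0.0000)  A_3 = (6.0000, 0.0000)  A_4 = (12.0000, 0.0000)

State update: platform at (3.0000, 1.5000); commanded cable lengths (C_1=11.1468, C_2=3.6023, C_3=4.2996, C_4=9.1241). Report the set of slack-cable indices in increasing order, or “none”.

i=1: geometric 9.6566 vs commanded 11.1468 ⇒ slack
i=2: geometric 3.3541 vs commanded 3.6023 ⇒ slack
i=3: geometric 3.3541 vs commanded 4.2996 ⇒ slack
i=4: geometric 9.1241 vs commanded 9.1241 ⇒ taut

1, 2, 3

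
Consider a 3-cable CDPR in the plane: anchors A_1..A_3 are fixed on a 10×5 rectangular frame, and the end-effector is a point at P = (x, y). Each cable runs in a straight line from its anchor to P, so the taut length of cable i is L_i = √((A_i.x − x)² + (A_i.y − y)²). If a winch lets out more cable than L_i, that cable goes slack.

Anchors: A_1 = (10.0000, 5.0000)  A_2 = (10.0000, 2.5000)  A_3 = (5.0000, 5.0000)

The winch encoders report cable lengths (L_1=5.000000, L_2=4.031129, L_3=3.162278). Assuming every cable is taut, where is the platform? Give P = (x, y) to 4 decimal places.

expand ‖A_i−P‖²=L_i² and subtract eq 1 (q_i ≔ ‖A_i‖²−L_i²)
q_1 = 100.0000+25.0000−25.0000 = 100.0000
eq1−eq2 → [0.0000  5.0000]·P = 10.0000
eq1−eq3 → [10.0000  0.0000]·P = 60.0000
2×2 solve → P = (6.0000, 2.0000)

(6.0000, 2.0000)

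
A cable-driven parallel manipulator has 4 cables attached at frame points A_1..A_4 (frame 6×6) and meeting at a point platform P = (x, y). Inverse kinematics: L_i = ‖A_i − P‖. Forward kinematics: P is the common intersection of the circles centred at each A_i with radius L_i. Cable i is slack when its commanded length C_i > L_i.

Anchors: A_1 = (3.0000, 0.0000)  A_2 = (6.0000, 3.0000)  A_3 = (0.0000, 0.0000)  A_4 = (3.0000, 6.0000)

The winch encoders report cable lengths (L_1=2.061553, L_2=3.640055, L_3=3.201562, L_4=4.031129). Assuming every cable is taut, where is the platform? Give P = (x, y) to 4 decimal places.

(2.5000, 2.0000)

each cable: (A_i−P)·(A_i−P) = L_i²; let c_i = ‖A_i‖²−L_i²
c_1 = 9.0000+0.0000−4.2500 = 4.7500
row 1: -6.0000x − 6.0000y = -27.0000  (c_2=31.7500)
row 2: 6.0000x + 0.0000y = 15.0000  (c_3=-10.2500)
row 3: 0.0000x − 12.0000y = -24.0000  (c_4=28.7500)
Cramer on rows 1–2 → x = 2.5000, y = 2.0000
check cable 4: ‖A_4−P‖² = 16.2500 ≈ L_4² = 16.2500 ✓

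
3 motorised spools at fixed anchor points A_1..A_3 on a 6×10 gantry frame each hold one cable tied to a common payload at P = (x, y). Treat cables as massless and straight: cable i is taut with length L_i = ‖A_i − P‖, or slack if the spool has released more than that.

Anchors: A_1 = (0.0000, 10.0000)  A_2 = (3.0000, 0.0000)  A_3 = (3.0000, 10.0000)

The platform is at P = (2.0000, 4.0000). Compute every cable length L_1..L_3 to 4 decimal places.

L_1: Δ = A_1−P = (-2.0000, 6.0000) → ‖Δ‖ = √40.0000 = 6.3246
L_2: Δ = A_2−P = (1.0000, -4.0000) → ‖Δ‖ = √17.0000 = 4.1231
L_3: Δ = A_3−P = (1.0000, 6.0000) → ‖Δ‖ = √37.0000 = 6.0828

(6.3246, 4.1231, 6.0828)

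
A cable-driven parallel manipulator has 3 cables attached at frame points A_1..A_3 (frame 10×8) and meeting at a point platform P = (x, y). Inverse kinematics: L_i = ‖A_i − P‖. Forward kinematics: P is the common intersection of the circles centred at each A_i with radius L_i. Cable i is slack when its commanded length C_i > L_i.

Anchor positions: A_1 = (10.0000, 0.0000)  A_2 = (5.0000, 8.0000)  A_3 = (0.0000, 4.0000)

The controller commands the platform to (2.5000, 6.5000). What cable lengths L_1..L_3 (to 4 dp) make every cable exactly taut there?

(9.9247, 2.9155, 3.5355)

L_1: Δ = A_1−P = (7.5000, -6.5000) → ‖Δ‖ = √98.5000 = 9.9247
L_2: Δ = A_2−P = (2.5000, 1.5000) → ‖Δ‖ = √8.5000 = 2.9155
L_3: Δ = A_3−P = (-2.5000, -2.5000) → ‖Δ‖ = √12.5000 = 3.5355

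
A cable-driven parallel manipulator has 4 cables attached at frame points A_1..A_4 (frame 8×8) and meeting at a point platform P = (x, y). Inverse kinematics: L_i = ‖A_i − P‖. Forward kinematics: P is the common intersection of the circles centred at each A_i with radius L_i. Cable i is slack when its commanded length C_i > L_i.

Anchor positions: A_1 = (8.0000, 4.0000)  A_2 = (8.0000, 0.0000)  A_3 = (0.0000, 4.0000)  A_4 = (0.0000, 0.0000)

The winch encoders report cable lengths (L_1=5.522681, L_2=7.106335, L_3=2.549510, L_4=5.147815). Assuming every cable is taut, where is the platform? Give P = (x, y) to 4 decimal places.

(2.5000, 4.5000)

circle eqns → linear via eq_j − eq_1; set q_j = A_j·A_j − L_j²
q_1 = 64.0000+16.0000−30.5000 = 49.5000
0.0000·x + 8.0000·y = q_1−q_2 = 36.0000
16.0000·x + 0.0000·y = q_1−q_3 = 40.0000
16.0000·x + 8.0000·y = q_1−q_4 = 76.0000
solve first two rows → x=2.5000, y=4.5000
check cable 4: ‖A_4−P‖² = 26.5000 ≈ L_4² = 26.5000 ✓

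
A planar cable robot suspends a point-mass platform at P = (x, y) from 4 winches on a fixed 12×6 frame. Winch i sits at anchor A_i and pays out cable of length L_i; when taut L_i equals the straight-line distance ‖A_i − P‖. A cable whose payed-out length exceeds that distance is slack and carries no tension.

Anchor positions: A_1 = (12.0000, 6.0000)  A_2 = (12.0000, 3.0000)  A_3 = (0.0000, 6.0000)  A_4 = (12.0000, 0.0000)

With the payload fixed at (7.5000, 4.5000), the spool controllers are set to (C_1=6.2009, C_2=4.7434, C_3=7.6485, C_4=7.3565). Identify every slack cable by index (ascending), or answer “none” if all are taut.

i=1: geometric 4.7434 vs commanded 6.2009 ⇒ slack
i=2: geometric 4.7434 vs commanded 4.7434 ⇒ taut
i=3: geometric 7.6485 vs commanded 7.6485 ⇒ taut
i=4: geometric 6.3640 vs commanded 7.3565 ⇒ slack

1, 4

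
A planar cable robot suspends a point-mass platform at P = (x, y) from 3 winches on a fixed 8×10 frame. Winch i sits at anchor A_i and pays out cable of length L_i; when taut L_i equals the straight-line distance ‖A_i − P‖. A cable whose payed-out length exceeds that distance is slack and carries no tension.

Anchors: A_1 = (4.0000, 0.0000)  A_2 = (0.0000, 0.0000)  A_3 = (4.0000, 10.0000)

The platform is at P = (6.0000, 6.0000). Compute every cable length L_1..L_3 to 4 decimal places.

L_1: Δ = A_1−P = (-2.0000, -6.0000) → ‖Δ‖ = √40.0000 = 6.3246
L_2: Δ = A_2−P = (-6.0000, -6.0000) → ‖Δ‖ = √72.0000 = 8.4853
L_3: Δ = A_3−P = (-2.0000, 4.0000) → ‖Δ‖ = √20.0000 = 4.4721

(6.3246, 8.4853, 4.4721)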